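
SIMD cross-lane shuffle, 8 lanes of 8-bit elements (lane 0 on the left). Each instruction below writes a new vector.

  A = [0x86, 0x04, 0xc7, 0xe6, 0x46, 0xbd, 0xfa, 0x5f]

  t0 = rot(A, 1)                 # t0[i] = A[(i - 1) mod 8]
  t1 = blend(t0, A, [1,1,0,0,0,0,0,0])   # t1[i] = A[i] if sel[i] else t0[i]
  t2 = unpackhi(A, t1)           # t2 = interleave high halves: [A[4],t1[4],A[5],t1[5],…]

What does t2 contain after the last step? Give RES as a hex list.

  t0: 5f 86 04 c7 e6 46 bd fa
  t1: 86 04 04 c7 e6 46 bd fa
  t2: 46 e6 bd 46 fa bd 5f fa

RES = [ 0x46  0xe6  0xbd  0x46  0xfa  0xbd  0x5f  0xfa ]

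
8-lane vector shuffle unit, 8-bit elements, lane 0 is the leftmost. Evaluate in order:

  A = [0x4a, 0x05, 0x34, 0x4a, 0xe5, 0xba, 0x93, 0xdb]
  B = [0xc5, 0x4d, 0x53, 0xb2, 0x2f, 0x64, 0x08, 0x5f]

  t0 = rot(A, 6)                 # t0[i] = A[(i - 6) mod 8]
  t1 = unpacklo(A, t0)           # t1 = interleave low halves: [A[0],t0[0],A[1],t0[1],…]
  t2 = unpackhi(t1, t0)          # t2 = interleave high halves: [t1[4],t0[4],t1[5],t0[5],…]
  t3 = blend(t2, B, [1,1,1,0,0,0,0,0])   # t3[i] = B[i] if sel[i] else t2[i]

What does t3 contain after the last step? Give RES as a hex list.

t0 = [0x34, 0x4a, 0xe5, 0xba, 0x93, 0xdb, 0x4a, 0x05]
t1 = [0x4a, 0x34, 0x05, 0x4a, 0x34, 0xe5, 0x4a, 0xba]
t2 = [0x34, 0x93, 0xe5, 0xdb, 0x4a, 0x4a, 0xba, 0x05]
t3 = [0xc5, 0x4d, 0x53, 0xdb, 0x4a, 0x4a, 0xba, 0x05]

RES = [ 0xc5  0x4d  0x53  0xdb  0x4a  0x4a  0xba  0x05 ]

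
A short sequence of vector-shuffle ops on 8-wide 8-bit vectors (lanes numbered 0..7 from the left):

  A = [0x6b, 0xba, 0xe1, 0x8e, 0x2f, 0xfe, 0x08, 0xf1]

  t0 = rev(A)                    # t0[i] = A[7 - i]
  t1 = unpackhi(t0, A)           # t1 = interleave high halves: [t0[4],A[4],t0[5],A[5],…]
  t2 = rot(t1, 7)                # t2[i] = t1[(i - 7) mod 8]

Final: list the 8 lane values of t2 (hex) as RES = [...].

RES = [ 0x2f  0xe1  0xfe  0xba  0x08  0x6b  0xf1  0x8e ]

→ t0 |f1|08|fe|2f|8e|e1|ba|6b|
→ t1 |8e|2f|e1|fe|ba|08|6b|f1|
→ t2 |2f|e1|fe|ba|08|6b|f1|8e|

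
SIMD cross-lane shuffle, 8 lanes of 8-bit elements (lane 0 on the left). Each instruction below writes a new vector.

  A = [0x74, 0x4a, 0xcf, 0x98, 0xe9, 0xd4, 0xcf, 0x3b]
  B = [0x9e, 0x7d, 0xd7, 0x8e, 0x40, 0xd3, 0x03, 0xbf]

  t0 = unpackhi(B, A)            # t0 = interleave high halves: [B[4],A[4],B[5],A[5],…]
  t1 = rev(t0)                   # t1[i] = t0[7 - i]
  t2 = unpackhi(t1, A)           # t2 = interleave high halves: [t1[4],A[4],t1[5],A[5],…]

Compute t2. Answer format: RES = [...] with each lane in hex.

  t0: 40 e9 d3 d4 03 cf bf 3b
  t1: 3b bf cf 03 d4 d3 e9 40
  t2: d4 e9 d3 d4 e9 cf 40 3b

RES = [0xd4, 0xe9, 0xd3, 0xd4, 0xe9, 0xcf, 0x40, 0x3b]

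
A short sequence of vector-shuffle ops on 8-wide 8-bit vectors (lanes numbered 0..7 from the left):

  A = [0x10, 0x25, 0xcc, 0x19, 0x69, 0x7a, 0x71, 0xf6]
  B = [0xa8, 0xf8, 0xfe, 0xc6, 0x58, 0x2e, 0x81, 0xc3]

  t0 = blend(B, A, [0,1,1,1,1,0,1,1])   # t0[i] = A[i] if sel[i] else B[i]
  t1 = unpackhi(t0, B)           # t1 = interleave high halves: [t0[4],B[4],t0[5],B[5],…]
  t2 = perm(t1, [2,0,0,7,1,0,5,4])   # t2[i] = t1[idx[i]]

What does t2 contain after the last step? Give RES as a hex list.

  t0: a8 25 cc 19 69 2e 71 f6
  t1: 69 58 2e 2e 71 81 f6 c3
  t2: 2e 69 69 c3 58 69 81 71

RES = [ 0x2e  0x69  0x69  0xc3  0x58  0x69  0x81  0x71 ]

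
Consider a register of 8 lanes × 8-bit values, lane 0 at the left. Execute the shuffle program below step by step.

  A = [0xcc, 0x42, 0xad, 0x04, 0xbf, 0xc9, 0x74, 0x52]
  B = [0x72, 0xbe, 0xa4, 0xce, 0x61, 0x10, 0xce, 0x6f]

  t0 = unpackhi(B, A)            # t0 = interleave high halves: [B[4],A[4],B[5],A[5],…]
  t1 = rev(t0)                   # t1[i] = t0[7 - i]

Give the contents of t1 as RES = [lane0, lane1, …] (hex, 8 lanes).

t0 = [0x61, 0xbf, 0x10, 0xc9, 0xce, 0x74, 0x6f, 0x52]
t1 = [0x52, 0x6f, 0x74, 0xce, 0xc9, 0x10, 0xbf, 0x61]

RES = [ 0x52  0x6f  0x74  0xce  0xc9  0x10  0xbf  0x61 ]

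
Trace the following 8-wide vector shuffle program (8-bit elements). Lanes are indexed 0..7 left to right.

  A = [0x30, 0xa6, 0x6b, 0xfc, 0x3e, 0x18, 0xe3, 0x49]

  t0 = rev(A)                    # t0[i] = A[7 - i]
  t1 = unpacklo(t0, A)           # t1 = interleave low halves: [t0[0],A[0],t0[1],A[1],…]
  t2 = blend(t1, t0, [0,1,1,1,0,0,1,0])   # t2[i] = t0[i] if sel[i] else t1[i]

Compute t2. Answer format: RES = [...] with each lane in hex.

  t0: 49 e3 18 3e fc 6b a6 30
  t1: 49 30 e3 a6 18 6b 3e fc
  t2: 49 e3 18 3e 18 6b a6 fc

RES = [0x49, 0xe3, 0x18, 0x3e, 0x18, 0x6b, 0xa6, 0xfc]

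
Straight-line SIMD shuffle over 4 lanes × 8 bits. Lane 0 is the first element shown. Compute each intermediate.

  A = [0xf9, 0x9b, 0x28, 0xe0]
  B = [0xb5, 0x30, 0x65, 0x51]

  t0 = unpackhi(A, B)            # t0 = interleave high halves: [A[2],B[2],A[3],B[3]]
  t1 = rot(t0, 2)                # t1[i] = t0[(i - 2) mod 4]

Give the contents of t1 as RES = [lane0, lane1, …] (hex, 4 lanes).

→ t0 |28|65|e0|51|
→ t1 |e0|51|28|65|

RES = [ 0xe0  0x51  0x28  0x65 ]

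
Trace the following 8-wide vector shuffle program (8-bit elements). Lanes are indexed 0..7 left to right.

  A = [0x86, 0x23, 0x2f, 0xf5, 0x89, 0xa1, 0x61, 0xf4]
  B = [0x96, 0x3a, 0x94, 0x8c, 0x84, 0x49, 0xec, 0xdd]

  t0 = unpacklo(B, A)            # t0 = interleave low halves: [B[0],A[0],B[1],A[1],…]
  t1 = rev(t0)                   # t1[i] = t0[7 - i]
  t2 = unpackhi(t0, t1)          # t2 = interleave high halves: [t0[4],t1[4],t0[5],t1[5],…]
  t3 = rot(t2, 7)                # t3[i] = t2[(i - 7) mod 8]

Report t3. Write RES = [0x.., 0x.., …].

RES = [0x23, 0x2f, 0x3a, 0x8c, 0x86, 0xf5, 0x96, 0x94]

  t0: 96 86 3a 23 94 2f 8c f5
  t1: f5 8c 2f 94 23 3a 86 96
  t2: 94 23 2f 3a 8c 86 f5 96
  t3: 23 2f 3a 8c 86 f5 96 94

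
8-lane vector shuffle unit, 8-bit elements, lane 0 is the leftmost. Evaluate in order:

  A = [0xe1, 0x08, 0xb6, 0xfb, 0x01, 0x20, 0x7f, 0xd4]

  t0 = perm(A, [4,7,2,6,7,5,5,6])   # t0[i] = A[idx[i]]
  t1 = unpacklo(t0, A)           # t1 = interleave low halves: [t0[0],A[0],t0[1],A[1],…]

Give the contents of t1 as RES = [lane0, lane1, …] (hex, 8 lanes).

RES = [ 0x01  0xe1  0xd4  0x08  0xb6  0xb6  0x7f  0xfb ]

t0 = [0x01, 0xd4, 0xb6, 0x7f, 0xd4, 0x20, 0x20, 0x7f]
t1 = [0x01, 0xe1, 0xd4, 0x08, 0xb6, 0xb6, 0x7f, 0xfb]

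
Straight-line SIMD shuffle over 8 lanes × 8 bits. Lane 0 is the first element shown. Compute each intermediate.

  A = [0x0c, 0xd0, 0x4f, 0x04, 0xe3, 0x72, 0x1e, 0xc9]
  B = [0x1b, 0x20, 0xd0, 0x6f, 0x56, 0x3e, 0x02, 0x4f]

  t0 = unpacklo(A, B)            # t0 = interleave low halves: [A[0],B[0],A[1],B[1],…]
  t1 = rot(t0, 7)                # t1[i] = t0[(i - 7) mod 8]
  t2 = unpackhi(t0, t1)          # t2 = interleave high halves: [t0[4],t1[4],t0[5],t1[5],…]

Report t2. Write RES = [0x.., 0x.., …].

  t0: 0c 1b d0 20 4f d0 04 6f
  t1: 1b d0 20 4f d0 04 6f 0c
  t2: 4f d0 d0 04 04 6f 6f 0c

RES = [ 0x4f  0xd0  0xd0  0x04  0x04  0x6f  0x6f  0x0c ]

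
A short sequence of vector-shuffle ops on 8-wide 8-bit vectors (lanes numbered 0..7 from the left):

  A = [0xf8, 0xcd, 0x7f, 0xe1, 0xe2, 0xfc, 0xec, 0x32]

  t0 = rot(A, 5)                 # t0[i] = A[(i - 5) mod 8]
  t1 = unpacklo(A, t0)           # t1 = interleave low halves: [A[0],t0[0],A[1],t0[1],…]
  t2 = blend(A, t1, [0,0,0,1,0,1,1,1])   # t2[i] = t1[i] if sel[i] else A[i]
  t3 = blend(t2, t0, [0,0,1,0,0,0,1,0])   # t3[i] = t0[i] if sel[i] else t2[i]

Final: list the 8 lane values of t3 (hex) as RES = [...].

  t0: e1 e2 fc ec 32 f8 cd 7f
  t1: f8 e1 cd e2 7f fc e1 ec
  t2: f8 cd 7f e2 e2 fc e1 ec
  t3: f8 cd fc e2 e2 fc cd ec

RES = [0xf8, 0xcd, 0xfc, 0xe2, 0xe2, 0xfc, 0xcd, 0xec]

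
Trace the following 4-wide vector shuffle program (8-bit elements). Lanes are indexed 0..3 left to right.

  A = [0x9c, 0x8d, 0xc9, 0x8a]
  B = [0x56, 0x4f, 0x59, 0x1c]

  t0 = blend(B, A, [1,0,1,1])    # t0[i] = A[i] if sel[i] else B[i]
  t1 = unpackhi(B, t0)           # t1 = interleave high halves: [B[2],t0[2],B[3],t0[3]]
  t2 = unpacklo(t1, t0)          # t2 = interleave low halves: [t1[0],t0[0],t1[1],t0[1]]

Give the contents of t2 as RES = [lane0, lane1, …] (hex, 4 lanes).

→ t0 |9c|4f|c9|8a|
→ t1 |59|c9|1c|8a|
→ t2 |59|9c|c9|4f|

RES = [ 0x59  0x9c  0xc9  0x4f ]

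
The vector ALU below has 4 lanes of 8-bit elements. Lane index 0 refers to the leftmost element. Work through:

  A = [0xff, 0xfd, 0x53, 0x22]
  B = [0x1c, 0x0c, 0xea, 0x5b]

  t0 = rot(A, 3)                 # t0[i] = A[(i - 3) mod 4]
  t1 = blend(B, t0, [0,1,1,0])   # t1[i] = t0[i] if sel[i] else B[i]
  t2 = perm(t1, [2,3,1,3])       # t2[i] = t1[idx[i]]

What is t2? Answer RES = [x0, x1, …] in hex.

RES = [ 0x22  0x5b  0x53  0x5b ]

→ t0 |fd|53|22|ff|
→ t1 |1c|53|22|5b|
→ t2 |22|5b|53|5b|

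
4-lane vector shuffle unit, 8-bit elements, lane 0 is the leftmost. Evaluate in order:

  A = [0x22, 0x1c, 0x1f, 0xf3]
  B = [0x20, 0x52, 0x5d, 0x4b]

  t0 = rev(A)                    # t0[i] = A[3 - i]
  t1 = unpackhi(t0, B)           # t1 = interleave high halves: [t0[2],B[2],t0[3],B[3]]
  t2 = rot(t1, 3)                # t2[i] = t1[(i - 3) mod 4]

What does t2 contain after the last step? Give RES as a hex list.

→ t0 |f3|1f|1c|22|
→ t1 |1c|5d|22|4b|
→ t2 |5d|22|4b|1c|

RES = [ 0x5d  0x22  0x4b  0x1c ]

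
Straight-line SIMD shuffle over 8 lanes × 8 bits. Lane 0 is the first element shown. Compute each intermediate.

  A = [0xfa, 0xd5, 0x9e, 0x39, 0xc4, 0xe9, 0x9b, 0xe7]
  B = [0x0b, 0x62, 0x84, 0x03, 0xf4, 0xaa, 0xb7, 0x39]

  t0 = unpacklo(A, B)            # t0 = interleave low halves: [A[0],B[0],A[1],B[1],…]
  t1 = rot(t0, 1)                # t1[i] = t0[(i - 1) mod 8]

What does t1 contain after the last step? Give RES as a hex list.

  t0: fa 0b d5 62 9e 84 39 03
  t1: 03 fa 0b d5 62 9e 84 39

RES = [ 0x03  0xfa  0x0b  0xd5  0x62  0x9e  0x84  0x39 ]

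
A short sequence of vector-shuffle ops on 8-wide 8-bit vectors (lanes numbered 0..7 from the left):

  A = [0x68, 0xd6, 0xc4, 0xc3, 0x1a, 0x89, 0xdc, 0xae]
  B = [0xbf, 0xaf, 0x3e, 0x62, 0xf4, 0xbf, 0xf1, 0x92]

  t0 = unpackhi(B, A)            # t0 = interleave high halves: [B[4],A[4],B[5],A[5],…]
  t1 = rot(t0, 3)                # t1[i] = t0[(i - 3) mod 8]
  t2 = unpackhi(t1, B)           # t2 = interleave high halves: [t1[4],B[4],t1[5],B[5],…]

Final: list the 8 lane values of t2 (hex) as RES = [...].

t0 = [0xf4, 0x1a, 0xbf, 0x89, 0xf1, 0xdc, 0x92, 0xae]
t1 = [0xdc, 0x92, 0xae, 0xf4, 0x1a, 0xbf, 0x89, 0xf1]
t2 = [0x1a, 0xf4, 0xbf, 0xbf, 0x89, 0xf1, 0xf1, 0x92]

RES = [0x1a, 0xf4, 0xbf, 0xbf, 0x89, 0xf1, 0xf1, 0x92]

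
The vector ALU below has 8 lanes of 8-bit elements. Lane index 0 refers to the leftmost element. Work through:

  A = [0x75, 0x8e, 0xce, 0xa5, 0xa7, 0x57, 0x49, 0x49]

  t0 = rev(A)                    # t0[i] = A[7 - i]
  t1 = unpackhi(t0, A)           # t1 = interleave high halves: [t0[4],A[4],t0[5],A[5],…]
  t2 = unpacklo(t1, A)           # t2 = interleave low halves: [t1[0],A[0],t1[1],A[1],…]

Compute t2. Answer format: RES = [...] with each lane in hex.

t0 = [0x49, 0x49, 0x57, 0xa7, 0xa5, 0xce, 0x8e, 0x75]
t1 = [0xa5, 0xa7, 0xce, 0x57, 0x8e, 0x49, 0x75, 0x49]
t2 = [0xa5, 0x75, 0xa7, 0x8e, 0xce, 0xce, 0x57, 0xa5]

RES = [ 0xa5  0x75  0xa7  0x8e  0xce  0xce  0x57  0xa5 ]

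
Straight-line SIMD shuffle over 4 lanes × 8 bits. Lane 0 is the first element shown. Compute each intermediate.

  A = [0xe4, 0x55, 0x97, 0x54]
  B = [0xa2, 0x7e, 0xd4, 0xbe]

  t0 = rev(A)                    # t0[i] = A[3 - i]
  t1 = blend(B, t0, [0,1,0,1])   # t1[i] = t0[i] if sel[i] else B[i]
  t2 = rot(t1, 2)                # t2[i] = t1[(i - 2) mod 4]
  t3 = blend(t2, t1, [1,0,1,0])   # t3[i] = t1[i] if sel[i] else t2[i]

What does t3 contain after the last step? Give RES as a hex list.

RES = [0xa2, 0xe4, 0xd4, 0x97]

t0 = [0x54, 0x97, 0x55, 0xe4]
t1 = [0xa2, 0x97, 0xd4, 0xe4]
t2 = [0xd4, 0xe4, 0xa2, 0x97]
t3 = [0xa2, 0xe4, 0xd4, 0x97]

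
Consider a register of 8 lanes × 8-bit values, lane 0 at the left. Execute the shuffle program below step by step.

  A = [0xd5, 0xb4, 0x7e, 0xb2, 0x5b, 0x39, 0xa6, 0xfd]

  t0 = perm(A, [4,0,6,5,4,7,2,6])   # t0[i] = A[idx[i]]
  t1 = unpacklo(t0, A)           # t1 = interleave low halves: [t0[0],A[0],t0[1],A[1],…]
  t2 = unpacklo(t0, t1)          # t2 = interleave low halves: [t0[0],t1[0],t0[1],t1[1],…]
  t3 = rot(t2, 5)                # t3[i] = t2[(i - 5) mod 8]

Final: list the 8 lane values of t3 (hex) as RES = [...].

  t0: 5b d5 a6 39 5b fd 7e a6
  t1: 5b d5 d5 b4 a6 7e 39 b2
  t2: 5b 5b d5 d5 a6 d5 39 b4
  t3: d5 a6 d5 39 b4 5b 5b d5

RES = [0xd5, 0xa6, 0xd5, 0x39, 0xb4, 0x5b, 0x5b, 0xd5]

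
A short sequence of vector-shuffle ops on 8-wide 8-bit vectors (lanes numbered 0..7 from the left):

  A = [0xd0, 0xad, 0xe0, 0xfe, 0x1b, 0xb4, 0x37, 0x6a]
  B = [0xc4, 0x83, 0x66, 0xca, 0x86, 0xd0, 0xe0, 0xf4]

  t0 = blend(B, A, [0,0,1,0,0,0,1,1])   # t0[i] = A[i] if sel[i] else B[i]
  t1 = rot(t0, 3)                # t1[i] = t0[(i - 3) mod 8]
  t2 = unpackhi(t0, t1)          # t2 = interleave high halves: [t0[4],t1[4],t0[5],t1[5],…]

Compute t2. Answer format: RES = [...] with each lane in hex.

RES = [ 0x86  0x83  0xd0  0xe0  0x37  0xca  0x6a  0x86 ]

t0 = [0xc4, 0x83, 0xe0, 0xca, 0x86, 0xd0, 0x37, 0x6a]
t1 = [0xd0, 0x37, 0x6a, 0xc4, 0x83, 0xe0, 0xca, 0x86]
t2 = [0x86, 0x83, 0xd0, 0xe0, 0x37, 0xca, 0x6a, 0x86]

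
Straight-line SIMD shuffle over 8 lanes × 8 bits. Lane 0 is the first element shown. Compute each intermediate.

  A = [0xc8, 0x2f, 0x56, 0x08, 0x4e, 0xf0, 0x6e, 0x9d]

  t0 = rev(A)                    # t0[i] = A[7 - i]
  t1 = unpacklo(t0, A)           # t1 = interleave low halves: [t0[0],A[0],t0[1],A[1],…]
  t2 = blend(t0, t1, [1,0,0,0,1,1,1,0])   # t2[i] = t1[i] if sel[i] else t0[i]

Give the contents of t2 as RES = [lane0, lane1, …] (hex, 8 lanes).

→ t0 |9d|6e|f0|4e|08|56|2f|c8|
→ t1 |9d|c8|6e|2f|f0|56|4e|08|
→ t2 |9d|6e|f0|4e|f0|56|4e|c8|

RES = [0x9d, 0x6e, 0xf0, 0x4e, 0xf0, 0x56, 0x4e, 0xc8]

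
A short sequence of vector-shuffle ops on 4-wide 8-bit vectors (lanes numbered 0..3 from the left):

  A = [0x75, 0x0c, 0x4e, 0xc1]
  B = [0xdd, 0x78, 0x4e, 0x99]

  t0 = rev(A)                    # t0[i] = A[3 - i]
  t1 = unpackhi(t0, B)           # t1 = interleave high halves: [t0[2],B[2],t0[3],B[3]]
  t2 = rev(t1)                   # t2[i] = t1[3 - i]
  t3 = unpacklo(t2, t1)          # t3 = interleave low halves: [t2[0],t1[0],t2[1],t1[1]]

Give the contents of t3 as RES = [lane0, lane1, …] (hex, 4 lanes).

  t0: c1 4e 0c 75
  t1: 0c 4e 75 99
  t2: 99 75 4e 0c
  t3: 99 0c 75 4e

RES = [ 0x99  0x0c  0x75  0x4e ]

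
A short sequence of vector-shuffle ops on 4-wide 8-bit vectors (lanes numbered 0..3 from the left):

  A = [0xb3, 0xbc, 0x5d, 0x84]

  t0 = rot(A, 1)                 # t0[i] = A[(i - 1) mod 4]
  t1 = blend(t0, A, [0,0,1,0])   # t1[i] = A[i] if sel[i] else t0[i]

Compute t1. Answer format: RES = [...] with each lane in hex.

RES = [0x84, 0xb3, 0x5d, 0x5d]

→ t0 |84|b3|bc|5d|
→ t1 |84|b3|5d|5d|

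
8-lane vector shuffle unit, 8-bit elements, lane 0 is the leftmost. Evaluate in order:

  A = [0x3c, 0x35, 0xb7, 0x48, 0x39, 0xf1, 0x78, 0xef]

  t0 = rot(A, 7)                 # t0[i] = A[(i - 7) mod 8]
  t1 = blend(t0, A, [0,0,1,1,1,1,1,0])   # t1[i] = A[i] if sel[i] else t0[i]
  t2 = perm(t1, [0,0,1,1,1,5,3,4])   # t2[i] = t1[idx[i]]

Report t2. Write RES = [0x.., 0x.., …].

RES = [ 0x35  0x35  0xb7  0xb7  0xb7  0xf1  0x48  0x39 ]

→ t0 |35|b7|48|39|f1|78|ef|3c|
→ t1 |35|b7|b7|48|39|f1|78|3c|
→ t2 |35|35|b7|b7|b7|f1|48|39|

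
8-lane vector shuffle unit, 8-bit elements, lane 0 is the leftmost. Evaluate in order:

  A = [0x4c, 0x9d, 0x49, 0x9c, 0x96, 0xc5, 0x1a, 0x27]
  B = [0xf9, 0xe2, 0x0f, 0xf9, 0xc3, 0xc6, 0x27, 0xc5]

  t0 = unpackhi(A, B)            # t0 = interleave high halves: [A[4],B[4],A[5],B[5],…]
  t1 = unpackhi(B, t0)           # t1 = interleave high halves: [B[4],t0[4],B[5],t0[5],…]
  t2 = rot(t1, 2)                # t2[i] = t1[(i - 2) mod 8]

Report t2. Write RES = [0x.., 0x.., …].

t0 = [0x96, 0xc3, 0xc5, 0xc6, 0x1a, 0x27, 0x27, 0xc5]
t1 = [0xc3, 0x1a, 0xc6, 0x27, 0x27, 0x27, 0xc5, 0xc5]
t2 = [0xc5, 0xc5, 0xc3, 0x1a, 0xc6, 0x27, 0x27, 0x27]

RES = [0xc5, 0xc5, 0xc3, 0x1a, 0xc6, 0x27, 0x27, 0x27]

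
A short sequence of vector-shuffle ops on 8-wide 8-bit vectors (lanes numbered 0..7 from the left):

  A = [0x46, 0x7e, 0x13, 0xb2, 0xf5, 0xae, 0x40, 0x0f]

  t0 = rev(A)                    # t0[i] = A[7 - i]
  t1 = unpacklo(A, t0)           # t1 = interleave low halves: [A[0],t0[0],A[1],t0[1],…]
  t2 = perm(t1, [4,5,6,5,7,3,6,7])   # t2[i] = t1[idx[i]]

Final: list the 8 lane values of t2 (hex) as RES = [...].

RES = [0x13, 0xae, 0xb2, 0xae, 0xf5, 0x40, 0xb2, 0xf5]

→ t0 |0f|40|ae|f5|b2|13|7e|46|
→ t1 |46|0f|7e|40|13|ae|b2|f5|
→ t2 |13|ae|b2|ae|f5|40|b2|f5|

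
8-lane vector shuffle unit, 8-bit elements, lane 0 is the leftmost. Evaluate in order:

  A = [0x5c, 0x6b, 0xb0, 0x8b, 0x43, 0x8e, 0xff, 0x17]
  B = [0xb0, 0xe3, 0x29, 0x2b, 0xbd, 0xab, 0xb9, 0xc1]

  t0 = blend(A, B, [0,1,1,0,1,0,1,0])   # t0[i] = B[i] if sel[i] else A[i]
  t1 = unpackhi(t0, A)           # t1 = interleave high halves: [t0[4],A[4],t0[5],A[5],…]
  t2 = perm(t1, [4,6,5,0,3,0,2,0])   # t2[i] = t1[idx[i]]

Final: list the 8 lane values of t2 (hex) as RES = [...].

→ t0 |5c|e3|29|8b|bd|8e|b9|17|
→ t1 |bd|43|8e|8e|b9|ff|17|17|
→ t2 |b9|17|ff|bd|8e|bd|8e|bd|

RES = [0xb9, 0x17, 0xff, 0xbd, 0x8e, 0xbd, 0x8e, 0xbd]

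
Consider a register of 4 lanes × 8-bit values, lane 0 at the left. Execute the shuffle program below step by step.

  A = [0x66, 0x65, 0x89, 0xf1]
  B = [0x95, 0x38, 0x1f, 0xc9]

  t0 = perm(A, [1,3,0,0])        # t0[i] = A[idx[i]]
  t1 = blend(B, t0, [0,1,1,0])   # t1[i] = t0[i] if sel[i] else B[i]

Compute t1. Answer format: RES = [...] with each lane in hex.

t0 = [0x65, 0xf1, 0x66, 0x66]
t1 = [0x95, 0xf1, 0x66, 0xc9]

RES = [ 0x95  0xf1  0x66  0xc9 ]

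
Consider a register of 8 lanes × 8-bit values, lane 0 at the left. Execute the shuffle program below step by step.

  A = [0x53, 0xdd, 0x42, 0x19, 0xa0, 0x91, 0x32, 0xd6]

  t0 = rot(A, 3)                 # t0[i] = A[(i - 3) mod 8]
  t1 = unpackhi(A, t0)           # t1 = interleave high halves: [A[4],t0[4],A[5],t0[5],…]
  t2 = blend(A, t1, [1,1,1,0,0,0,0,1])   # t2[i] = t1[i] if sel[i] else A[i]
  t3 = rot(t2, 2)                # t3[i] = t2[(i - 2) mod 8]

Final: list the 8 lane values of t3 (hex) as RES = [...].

RES = [0x32, 0xa0, 0xa0, 0xdd, 0x91, 0x19, 0xa0, 0x91]

t0 = [0x91, 0x32, 0xd6, 0x53, 0xdd, 0x42, 0x19, 0xa0]
t1 = [0xa0, 0xdd, 0x91, 0x42, 0x32, 0x19, 0xd6, 0xa0]
t2 = [0xa0, 0xdd, 0x91, 0x19, 0xa0, 0x91, 0x32, 0xa0]
t3 = [0x32, 0xa0, 0xa0, 0xdd, 0x91, 0x19, 0xa0, 0x91]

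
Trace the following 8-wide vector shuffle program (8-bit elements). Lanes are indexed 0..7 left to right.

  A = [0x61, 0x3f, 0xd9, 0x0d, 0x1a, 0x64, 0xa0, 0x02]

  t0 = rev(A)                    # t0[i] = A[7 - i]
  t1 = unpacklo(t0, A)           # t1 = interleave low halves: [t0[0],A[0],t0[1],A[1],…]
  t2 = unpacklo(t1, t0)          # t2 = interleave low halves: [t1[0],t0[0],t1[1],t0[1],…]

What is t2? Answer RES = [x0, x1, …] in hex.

RES = [ 0x02  0x02  0x61  0xa0  0xa0  0x64  0x3f  0x1a ]

→ t0 |02|a0|64|1a|0d|d9|3f|61|
→ t1 |02|61|a0|3f|64|d9|1a|0d|
→ t2 |02|02|61|a0|a0|64|3f|1a|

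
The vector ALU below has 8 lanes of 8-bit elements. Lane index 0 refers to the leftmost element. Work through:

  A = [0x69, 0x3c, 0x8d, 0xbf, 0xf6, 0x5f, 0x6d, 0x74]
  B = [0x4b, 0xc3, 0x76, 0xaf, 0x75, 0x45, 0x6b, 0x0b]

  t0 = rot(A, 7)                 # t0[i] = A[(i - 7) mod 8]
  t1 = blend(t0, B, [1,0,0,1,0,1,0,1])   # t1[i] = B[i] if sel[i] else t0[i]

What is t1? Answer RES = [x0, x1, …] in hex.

RES = [0x4b, 0x8d, 0xbf, 0xaf, 0x5f, 0x45, 0x74, 0x0b]

t0 = [0x3c, 0x8d, 0xbf, 0xf6, 0x5f, 0x6d, 0x74, 0x69]
t1 = [0x4b, 0x8d, 0xbf, 0xaf, 0x5f, 0x45, 0x74, 0x0b]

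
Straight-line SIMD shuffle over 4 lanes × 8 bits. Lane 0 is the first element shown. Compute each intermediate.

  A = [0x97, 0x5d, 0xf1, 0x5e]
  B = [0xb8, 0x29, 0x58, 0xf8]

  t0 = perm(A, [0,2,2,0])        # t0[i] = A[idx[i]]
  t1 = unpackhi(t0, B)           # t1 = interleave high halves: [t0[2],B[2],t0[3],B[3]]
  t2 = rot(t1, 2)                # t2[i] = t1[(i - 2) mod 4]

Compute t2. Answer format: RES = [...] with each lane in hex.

  t0: 97 f1 f1 97
  t1: f1 58 97 f8
  t2: 97 f8 f1 58

RES = [ 0x97  0xf8  0xf1  0x58 ]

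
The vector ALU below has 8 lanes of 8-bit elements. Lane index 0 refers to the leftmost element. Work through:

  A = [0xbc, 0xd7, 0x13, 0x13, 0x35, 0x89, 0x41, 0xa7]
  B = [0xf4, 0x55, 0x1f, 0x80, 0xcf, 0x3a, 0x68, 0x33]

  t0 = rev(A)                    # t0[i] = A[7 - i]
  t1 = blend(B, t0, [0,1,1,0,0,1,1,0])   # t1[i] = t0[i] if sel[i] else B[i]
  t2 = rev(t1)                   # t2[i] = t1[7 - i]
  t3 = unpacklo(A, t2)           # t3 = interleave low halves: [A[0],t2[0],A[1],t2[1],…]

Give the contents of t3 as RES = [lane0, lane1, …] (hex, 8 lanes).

RES = [0xbc, 0x33, 0xd7, 0xd7, 0x13, 0x13, 0x13, 0xcf]

t0 = [0xa7, 0x41, 0x89, 0x35, 0x13, 0x13, 0xd7, 0xbc]
t1 = [0xf4, 0x41, 0x89, 0x80, 0xcf, 0x13, 0xd7, 0x33]
t2 = [0x33, 0xd7, 0x13, 0xcf, 0x80, 0x89, 0x41, 0xf4]
t3 = [0xbc, 0x33, 0xd7, 0xd7, 0x13, 0x13, 0x13, 0xcf]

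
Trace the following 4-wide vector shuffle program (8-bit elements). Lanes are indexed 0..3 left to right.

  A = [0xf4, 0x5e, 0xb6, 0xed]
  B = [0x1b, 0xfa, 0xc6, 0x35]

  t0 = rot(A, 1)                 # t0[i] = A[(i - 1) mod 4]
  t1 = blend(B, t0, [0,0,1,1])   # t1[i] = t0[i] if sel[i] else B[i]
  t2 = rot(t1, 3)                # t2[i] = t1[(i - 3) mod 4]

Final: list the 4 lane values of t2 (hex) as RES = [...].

  t0: ed f4 5e b6
  t1: 1b fa 5e b6
  t2: fa 5e b6 1b

RES = [0xfa, 0x5e, 0xb6, 0x1b]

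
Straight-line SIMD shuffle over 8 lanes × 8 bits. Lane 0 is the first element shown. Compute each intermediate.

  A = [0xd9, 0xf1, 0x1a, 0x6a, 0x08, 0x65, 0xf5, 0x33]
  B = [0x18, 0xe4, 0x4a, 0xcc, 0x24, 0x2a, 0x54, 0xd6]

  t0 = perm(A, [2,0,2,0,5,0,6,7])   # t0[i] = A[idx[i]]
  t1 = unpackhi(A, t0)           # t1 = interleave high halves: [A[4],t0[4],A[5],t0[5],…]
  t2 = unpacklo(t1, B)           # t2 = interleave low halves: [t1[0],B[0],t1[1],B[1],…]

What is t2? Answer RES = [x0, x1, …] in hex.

RES = [0x08, 0x18, 0x65, 0xe4, 0x65, 0x4a, 0xd9, 0xcc]

t0 = [0x1a, 0xd9, 0x1a, 0xd9, 0x65, 0xd9, 0xf5, 0x33]
t1 = [0x08, 0x65, 0x65, 0xd9, 0xf5, 0xf5, 0x33, 0x33]
t2 = [0x08, 0x18, 0x65, 0xe4, 0x65, 0x4a, 0xd9, 0xcc]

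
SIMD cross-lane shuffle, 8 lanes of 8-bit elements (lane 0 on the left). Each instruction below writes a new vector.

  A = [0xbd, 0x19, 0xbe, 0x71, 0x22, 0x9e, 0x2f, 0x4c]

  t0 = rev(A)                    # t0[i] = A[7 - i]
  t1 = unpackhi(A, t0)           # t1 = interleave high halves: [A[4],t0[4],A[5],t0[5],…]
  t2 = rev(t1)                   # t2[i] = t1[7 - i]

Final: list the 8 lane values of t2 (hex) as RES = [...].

  t0: 4c 2f 9e 22 71 be 19 bd
  t1: 22 71 9e be 2f 19 4c bd
  t2: bd 4c 19 2f be 9e 71 22

RES = [0xbd, 0x4c, 0x19, 0x2f, 0xbe, 0x9e, 0x71, 0x22]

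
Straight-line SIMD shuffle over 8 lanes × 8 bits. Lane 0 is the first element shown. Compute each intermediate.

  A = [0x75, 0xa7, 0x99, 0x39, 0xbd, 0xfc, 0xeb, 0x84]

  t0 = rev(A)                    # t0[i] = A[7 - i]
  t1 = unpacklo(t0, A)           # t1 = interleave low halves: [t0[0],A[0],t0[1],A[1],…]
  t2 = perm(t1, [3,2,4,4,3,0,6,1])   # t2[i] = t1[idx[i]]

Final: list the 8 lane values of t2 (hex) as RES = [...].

→ t0 |84|eb|fc|bd|39|99|a7|75|
→ t1 |84|75|eb|a7|fc|99|bd|39|
→ t2 |a7|eb|fc|fc|a7|84|bd|75|

RES = [ 0xa7  0xeb  0xfc  0xfc  0xa7  0x84  0xbd  0x75 ]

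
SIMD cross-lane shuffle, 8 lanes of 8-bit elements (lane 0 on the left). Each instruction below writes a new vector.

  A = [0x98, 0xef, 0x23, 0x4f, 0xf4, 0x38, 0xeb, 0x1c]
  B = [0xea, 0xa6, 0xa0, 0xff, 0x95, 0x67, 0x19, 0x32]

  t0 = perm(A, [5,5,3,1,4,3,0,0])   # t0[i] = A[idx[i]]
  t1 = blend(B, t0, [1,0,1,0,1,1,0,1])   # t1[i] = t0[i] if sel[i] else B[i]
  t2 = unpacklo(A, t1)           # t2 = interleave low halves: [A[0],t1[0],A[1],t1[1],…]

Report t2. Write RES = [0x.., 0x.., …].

  t0: 38 38 4f ef f4 4f 98 98
  t1: 38 a6 4f ff f4 4f 19 98
  t2: 98 38 ef a6 23 4f 4f ff

RES = [0x98, 0x38, 0xef, 0xa6, 0x23, 0x4f, 0x4f, 0xff]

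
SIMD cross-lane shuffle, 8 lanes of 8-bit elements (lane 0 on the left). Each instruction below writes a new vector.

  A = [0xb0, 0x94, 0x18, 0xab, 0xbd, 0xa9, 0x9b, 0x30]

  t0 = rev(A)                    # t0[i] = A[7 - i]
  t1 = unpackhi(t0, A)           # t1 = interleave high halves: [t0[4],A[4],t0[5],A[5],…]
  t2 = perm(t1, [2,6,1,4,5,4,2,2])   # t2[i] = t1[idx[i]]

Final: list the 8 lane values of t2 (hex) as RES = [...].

  t0: 30 9b a9 bd ab 18 94 b0
  t1: ab bd 18 a9 94 9b b0 30
  t2: 18 b0 bd 94 9b 94 18 18

RES = [0x18, 0xb0, 0xbd, 0x94, 0x9b, 0x94, 0x18, 0x18]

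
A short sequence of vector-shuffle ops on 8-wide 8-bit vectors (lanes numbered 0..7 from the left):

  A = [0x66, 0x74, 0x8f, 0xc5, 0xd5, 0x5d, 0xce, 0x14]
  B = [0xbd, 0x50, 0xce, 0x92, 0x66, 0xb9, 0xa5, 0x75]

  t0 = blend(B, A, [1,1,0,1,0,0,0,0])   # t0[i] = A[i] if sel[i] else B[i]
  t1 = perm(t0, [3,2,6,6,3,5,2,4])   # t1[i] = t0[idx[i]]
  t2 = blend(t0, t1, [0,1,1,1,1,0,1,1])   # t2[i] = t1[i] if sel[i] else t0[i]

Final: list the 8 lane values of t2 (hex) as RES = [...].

t0 = [0x66, 0x74, 0xce, 0xc5, 0x66, 0xb9, 0xa5, 0x75]
t1 = [0xc5, 0xce, 0xa5, 0xa5, 0xc5, 0xb9, 0xce, 0x66]
t2 = [0x66, 0xce, 0xa5, 0xa5, 0xc5, 0xb9, 0xce, 0x66]

RES = [ 0x66  0xce  0xa5  0xa5  0xc5  0xb9  0xce  0x66 ]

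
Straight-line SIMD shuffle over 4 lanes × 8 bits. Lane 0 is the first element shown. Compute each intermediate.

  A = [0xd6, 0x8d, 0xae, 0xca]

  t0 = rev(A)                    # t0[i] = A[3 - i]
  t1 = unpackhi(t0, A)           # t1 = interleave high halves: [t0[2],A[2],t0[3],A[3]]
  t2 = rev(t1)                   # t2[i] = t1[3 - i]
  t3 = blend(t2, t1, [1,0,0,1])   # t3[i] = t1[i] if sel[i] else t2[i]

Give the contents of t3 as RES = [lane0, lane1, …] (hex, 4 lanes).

RES = [0x8d, 0xd6, 0xae, 0xca]

  t0: ca ae 8d d6
  t1: 8d ae d6 ca
  t2: ca d6 ae 8d
  t3: 8d d6 ae ca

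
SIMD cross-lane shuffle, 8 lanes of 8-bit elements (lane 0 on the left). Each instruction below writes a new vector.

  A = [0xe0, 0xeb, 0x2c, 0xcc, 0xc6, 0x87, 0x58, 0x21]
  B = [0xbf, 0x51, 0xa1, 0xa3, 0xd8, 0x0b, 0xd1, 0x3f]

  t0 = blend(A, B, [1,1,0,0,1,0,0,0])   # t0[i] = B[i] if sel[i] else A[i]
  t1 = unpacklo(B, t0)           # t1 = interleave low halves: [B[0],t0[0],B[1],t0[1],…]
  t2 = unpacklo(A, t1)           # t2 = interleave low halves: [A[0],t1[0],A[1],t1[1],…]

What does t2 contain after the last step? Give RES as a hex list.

RES = [0xe0, 0xbf, 0xeb, 0xbf, 0x2c, 0x51, 0xcc, 0x51]

  t0: bf 51 2c cc d8 87 58 21
  t1: bf bf 51 51 a1 2c a3 cc
  t2: e0 bf eb bf 2c 51 cc 51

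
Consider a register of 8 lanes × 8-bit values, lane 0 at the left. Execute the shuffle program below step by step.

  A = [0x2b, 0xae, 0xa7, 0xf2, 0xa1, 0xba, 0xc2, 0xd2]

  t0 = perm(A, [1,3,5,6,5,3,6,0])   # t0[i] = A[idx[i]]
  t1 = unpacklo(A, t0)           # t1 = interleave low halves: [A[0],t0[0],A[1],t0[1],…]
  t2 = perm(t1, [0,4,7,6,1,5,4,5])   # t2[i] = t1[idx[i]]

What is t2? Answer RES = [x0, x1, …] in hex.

t0 = [0xae, 0xf2, 0xba, 0xc2, 0xba, 0xf2, 0xc2, 0x2b]
t1 = [0x2b, 0xae, 0xae, 0xf2, 0xa7, 0xba, 0xf2, 0xc2]
t2 = [0x2b, 0xa7, 0xc2, 0xf2, 0xae, 0xba, 0xa7, 0xba]

RES = [0x2b, 0xa7, 0xc2, 0xf2, 0xae, 0xba, 0xa7, 0xba]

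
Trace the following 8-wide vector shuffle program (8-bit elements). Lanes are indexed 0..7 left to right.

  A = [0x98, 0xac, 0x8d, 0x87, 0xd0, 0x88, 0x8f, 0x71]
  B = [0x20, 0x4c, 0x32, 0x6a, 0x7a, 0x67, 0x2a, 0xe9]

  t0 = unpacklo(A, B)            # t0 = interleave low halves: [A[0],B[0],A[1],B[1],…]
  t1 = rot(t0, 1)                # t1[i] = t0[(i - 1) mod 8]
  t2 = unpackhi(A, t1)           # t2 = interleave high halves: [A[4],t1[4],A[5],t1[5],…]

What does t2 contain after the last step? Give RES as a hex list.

→ t0 |98|20|ac|4c|8d|32|87|6a|
→ t1 |6a|98|20|ac|4c|8d|32|87|
→ t2 |d0|4c|88|8d|8f|32|71|87|

RES = [ 0xd0  0x4c  0x88  0x8d  0x8f  0x32  0x71  0x87 ]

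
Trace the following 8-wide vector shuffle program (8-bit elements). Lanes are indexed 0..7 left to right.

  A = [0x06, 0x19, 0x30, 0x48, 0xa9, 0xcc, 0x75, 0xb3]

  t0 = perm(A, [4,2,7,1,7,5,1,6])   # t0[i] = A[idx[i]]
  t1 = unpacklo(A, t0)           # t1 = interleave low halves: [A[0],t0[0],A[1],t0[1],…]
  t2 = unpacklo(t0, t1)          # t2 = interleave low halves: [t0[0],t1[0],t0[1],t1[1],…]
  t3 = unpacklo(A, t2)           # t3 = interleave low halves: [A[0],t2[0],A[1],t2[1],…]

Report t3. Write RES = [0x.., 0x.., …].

→ t0 |a9|30|b3|19|b3|cc|19|75|
→ t1 |06|a9|19|30|30|b3|48|19|
→ t2 |a9|06|30|a9|b3|19|19|30|
→ t3 |06|a9|19|06|30|30|48|a9|

RES = [ 0x06  0xa9  0x19  0x06  0x30  0x30  0x48  0xa9 ]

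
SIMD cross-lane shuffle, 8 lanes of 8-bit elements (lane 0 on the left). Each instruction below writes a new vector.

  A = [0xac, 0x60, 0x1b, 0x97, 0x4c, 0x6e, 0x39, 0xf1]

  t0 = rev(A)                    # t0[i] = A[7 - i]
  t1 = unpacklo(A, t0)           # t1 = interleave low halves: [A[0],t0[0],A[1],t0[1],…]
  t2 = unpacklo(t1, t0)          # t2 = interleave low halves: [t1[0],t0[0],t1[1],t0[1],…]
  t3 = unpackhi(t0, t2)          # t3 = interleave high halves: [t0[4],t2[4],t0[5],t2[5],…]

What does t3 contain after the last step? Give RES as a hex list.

→ t0 |f1|39|6e|4c|97|1b|60|ac|
→ t1 |ac|f1|60|39|1b|6e|97|4c|
→ t2 |ac|f1|f1|39|60|6e|39|4c|
→ t3 |97|60|1b|6e|60|39|ac|4c|

RES = [ 0x97  0x60  0x1b  0x6e  0x60  0x39  0xac  0x4c ]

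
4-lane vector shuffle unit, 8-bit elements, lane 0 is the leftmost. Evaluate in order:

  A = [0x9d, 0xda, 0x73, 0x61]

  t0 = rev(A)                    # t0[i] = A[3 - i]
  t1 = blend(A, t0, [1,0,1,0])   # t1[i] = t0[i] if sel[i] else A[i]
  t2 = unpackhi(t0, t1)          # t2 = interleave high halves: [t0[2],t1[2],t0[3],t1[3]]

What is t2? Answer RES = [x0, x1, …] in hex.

RES = [ 0xda  0xda  0x9d  0x61 ]

t0 = [0x61, 0x73, 0xda, 0x9d]
t1 = [0x61, 0xda, 0xda, 0x61]
t2 = [0xda, 0xda, 0x9d, 0x61]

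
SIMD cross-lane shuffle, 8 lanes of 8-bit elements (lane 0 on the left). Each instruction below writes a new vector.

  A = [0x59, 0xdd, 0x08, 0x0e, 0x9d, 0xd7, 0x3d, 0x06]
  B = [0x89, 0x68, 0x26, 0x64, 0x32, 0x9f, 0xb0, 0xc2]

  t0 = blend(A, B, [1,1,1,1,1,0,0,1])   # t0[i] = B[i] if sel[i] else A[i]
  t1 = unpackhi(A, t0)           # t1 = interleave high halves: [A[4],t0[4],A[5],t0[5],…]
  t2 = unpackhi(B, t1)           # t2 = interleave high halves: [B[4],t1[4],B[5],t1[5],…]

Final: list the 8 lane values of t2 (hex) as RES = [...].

  t0: 89 68 26 64 32 d7 3d c2
  t1: 9d 32 d7 d7 3d 3d 06 c2
  t2: 32 3d 9f 3d b0 06 c2 c2

RES = [0x32, 0x3d, 0x9f, 0x3d, 0xb0, 0x06, 0xc2, 0xc2]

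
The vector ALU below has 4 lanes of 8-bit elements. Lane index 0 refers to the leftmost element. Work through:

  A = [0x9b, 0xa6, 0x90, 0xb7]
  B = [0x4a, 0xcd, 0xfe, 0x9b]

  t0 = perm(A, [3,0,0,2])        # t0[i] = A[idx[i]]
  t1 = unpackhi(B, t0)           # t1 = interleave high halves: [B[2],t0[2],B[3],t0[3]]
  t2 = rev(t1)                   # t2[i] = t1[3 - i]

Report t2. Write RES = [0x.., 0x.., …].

RES = [ 0x90  0x9b  0x9b  0xfe ]

  t0: b7 9b 9b 90
  t1: fe 9b 9b 90
  t2: 90 9b 9b fe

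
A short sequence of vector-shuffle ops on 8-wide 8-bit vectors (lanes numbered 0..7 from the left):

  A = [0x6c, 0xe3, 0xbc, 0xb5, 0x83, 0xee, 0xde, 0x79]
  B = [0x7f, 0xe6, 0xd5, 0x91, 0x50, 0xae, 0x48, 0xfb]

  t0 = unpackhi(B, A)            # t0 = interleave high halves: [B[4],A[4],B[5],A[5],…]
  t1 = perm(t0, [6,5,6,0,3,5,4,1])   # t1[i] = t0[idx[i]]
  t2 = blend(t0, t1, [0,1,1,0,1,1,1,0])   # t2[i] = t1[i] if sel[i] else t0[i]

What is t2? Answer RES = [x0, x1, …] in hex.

RES = [ 0x50  0xde  0xfb  0xee  0xee  0xde  0x48  0x79 ]

→ t0 |50|83|ae|ee|48|de|fb|79|
→ t1 |fb|de|fb|50|ee|de|48|83|
→ t2 |50|de|fb|ee|ee|de|48|79|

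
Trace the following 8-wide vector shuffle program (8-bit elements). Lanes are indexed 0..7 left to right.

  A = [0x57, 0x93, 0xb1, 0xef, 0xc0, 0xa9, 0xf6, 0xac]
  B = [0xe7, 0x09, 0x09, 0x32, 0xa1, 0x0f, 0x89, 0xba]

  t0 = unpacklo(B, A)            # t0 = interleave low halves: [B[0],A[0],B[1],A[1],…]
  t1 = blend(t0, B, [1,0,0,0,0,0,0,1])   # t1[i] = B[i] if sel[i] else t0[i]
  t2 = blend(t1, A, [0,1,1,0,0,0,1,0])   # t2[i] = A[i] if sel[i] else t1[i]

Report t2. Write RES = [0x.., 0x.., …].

→ t0 |e7|57|09|93|09|b1|32|ef|
→ t1 |e7|57|09|93|09|b1|32|ba|
→ t2 |e7|93|b1|93|09|b1|f6|ba|

RES = [ 0xe7  0x93  0xb1  0x93  0x09  0xb1  0xf6  0xba ]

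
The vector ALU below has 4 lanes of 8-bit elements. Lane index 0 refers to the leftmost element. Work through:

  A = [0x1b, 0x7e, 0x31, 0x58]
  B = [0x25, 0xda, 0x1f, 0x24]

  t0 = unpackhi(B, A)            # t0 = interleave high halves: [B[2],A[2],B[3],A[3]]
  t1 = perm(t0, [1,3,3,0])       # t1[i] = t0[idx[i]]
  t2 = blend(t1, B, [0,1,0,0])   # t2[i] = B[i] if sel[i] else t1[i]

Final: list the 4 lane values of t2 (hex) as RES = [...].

RES = [0x31, 0xda, 0x58, 0x1f]

→ t0 |1f|31|24|58|
→ t1 |31|58|58|1f|
→ t2 |31|da|58|1f|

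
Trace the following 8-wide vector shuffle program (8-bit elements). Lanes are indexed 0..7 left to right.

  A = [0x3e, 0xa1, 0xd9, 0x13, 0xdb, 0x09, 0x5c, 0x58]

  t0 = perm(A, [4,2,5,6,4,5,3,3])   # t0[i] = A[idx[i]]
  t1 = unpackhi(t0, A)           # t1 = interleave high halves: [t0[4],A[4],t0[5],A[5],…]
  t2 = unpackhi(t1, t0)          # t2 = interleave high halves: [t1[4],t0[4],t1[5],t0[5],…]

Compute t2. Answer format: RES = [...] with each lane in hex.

t0 = [0xdb, 0xd9, 0x09, 0x5c, 0xdb, 0x09, 0x13, 0x13]
t1 = [0xdb, 0xdb, 0x09, 0x09, 0x13, 0x5c, 0x13, 0x58]
t2 = [0x13, 0xdb, 0x5c, 0x09, 0x13, 0x13, 0x58, 0x13]

RES = [0x13, 0xdb, 0x5c, 0x09, 0x13, 0x13, 0x58, 0x13]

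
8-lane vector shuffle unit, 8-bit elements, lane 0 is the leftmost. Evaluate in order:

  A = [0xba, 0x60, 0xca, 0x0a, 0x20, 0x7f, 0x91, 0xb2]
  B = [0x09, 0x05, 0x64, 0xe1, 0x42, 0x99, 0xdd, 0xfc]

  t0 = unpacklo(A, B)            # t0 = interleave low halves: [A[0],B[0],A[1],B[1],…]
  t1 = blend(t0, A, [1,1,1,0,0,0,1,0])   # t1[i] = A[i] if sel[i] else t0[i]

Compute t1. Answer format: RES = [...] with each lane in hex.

→ t0 |ba|09|60|05|ca|64|0a|e1|
→ t1 |ba|60|ca|05|ca|64|91|e1|

RES = [0xba, 0x60, 0xca, 0x05, 0xca, 0x64, 0x91, 0xe1]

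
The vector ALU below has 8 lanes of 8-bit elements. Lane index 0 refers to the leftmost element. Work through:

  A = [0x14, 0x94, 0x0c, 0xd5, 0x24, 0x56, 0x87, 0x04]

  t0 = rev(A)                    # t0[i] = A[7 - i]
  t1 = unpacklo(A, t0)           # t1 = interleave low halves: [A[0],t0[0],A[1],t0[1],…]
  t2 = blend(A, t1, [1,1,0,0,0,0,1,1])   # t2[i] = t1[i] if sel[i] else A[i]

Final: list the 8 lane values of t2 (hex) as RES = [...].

t0 = [0x04, 0x87, 0x56, 0x24, 0xd5, 0x0c, 0x94, 0x14]
t1 = [0x14, 0x04, 0x94, 0x87, 0x0c, 0x56, 0xd5, 0x24]
t2 = [0x14, 0x04, 0x0c, 0xd5, 0x24, 0x56, 0xd5, 0x24]

RES = [ 0x14  0x04  0x0c  0xd5  0x24  0x56  0xd5  0x24 ]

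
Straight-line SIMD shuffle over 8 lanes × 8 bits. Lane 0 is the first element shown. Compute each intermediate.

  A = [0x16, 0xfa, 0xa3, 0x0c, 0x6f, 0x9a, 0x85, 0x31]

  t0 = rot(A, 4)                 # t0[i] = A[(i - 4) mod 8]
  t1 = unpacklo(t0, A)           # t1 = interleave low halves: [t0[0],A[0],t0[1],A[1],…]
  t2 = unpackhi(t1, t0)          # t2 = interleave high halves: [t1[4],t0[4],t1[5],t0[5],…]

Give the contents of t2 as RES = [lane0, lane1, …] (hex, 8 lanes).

RES = [0x85, 0x16, 0xa3, 0xfa, 0x31, 0xa3, 0x0c, 0x0c]

  t0: 6f 9a 85 31 16 fa a3 0c
  t1: 6f 16 9a fa 85 a3 31 0c
  t2: 85 16 a3 fa 31 a3 0c 0c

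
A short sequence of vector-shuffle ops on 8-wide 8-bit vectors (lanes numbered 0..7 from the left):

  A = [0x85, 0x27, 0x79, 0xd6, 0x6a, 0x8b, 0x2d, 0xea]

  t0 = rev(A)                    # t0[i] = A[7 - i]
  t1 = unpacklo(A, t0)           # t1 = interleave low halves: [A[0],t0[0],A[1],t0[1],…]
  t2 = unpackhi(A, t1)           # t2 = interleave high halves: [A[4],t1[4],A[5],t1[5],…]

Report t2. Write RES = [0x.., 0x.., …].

  t0: ea 2d 8b 6a d6 79 27 85
  t1: 85 ea 27 2d 79 8b d6 6a
  t2: 6a 79 8b 8b 2d d6 ea 6a

RES = [ 0x6a  0x79  0x8b  0x8b  0x2d  0xd6  0xea  0x6a ]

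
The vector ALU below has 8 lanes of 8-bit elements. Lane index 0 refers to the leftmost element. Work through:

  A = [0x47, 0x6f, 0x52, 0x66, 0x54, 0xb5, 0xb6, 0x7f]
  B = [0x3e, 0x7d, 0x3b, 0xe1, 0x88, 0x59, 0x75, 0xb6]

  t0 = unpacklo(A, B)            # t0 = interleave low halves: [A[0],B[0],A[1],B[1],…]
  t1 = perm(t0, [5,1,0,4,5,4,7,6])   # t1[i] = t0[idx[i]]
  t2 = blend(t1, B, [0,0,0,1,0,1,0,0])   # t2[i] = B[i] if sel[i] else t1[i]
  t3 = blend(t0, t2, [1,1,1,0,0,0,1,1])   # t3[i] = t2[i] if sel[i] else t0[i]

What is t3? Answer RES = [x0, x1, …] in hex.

RES = [0x3b, 0x3e, 0x47, 0x7d, 0x52, 0x3b, 0xe1, 0x66]

→ t0 |47|3e|6f|7d|52|3b|66|e1|
→ t1 |3b|3e|47|52|3b|52|e1|66|
→ t2 |3b|3e|47|e1|3b|59|e1|66|
→ t3 |3b|3e|47|7d|52|3b|e1|66|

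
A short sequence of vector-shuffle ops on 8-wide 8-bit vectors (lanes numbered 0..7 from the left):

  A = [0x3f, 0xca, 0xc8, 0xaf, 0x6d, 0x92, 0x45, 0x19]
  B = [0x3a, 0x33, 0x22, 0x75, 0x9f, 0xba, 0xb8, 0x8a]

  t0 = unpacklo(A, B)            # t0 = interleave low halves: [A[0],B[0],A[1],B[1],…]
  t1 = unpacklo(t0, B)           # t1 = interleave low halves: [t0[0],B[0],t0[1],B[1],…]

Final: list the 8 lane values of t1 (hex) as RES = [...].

  t0: 3f 3a ca 33 c8 22 af 75
  t1: 3f 3a 3a 33 ca 22 33 75

RES = [ 0x3f  0x3a  0x3a  0x33  0xca  0x22  0x33  0x75 ]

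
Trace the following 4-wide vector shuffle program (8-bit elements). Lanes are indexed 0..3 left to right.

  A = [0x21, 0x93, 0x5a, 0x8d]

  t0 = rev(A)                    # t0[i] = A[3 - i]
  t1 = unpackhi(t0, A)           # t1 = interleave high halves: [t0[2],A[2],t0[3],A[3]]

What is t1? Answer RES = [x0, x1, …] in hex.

RES = [ 0x93  0x5a  0x21  0x8d ]

→ t0 |8d|5a|93|21|
→ t1 |93|5a|21|8d|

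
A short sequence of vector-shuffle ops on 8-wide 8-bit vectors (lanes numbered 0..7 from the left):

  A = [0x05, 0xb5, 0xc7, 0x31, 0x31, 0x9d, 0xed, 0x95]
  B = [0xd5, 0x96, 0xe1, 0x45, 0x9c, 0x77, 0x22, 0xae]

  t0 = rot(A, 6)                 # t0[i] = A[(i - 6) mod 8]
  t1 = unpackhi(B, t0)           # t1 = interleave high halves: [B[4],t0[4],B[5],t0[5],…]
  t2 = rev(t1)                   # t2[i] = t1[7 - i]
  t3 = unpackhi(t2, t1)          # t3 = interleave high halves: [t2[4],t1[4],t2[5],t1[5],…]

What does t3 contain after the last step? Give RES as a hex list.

RES = [0x95, 0x22, 0x77, 0x05, 0xed, 0xae, 0x9c, 0xb5]

  t0: c7 31 31 9d ed 95 05 b5
  t1: 9c ed 77 95 22 05 ae b5
  t2: b5 ae 05 22 95 77 ed 9c
  t3: 95 22 77 05 ed ae 9c b5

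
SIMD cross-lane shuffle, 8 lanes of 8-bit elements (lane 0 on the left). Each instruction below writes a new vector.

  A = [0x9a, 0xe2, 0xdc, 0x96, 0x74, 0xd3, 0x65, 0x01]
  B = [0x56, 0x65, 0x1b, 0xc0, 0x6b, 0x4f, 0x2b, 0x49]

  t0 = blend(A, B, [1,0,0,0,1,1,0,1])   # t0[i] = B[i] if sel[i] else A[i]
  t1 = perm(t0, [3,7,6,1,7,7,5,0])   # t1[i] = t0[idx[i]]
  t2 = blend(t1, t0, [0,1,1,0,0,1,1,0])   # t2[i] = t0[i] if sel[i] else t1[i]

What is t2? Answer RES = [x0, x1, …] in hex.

RES = [ 0x96  0xe2  0xdc  0xe2  0x49  0x4f  0x65  0x56 ]

t0 = [0x56, 0xe2, 0xdc, 0x96, 0x6b, 0x4f, 0x65, 0x49]
t1 = [0x96, 0x49, 0x65, 0xe2, 0x49, 0x49, 0x4f, 0x56]
t2 = [0x96, 0xe2, 0xdc, 0xe2, 0x49, 0x4f, 0x65, 0x56]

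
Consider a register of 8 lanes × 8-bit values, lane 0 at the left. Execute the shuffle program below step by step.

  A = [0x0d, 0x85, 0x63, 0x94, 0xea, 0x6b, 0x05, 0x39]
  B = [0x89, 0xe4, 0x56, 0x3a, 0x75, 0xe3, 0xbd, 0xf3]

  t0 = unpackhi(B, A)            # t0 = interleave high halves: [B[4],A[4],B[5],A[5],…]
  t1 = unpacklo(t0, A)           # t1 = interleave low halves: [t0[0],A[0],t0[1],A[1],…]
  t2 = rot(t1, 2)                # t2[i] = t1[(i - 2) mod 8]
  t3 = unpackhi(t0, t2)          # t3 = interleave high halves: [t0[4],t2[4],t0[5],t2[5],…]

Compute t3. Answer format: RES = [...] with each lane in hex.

RES = [0xbd, 0xea, 0x05, 0x85, 0xf3, 0xe3, 0x39, 0x63]

→ t0 |75|ea|e3|6b|bd|05|f3|39|
→ t1 |75|0d|ea|85|e3|63|6b|94|
→ t2 |6b|94|75|0d|ea|85|e3|63|
→ t3 |bd|ea|05|85|f3|e3|39|63|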